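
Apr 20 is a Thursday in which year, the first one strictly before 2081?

From one year to the next, a fixed date's weekday advances by 1, or by 2 when a Feb 29 lies between the two dates.
2081: April 20 is Sunday.
2080: Saturday (−1)
2079: Thursday (−2)
Apr 20 falls on a Thursday in 2079.

2079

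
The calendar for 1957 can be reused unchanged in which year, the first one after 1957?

Two years share a calendar iff Jan 1 falls on the same weekday and both are leap or both are common. 1957: Jan 1 is Tuesday, common year.
1958: Jan 1 Wednesday, common
1959: Jan 1 Thursday, common
1960: Jan 1 Friday, leap
1961: Jan 1 Sunday, common
1962: Jan 1 Monday, common
1963: Jan 1 Tuesday, common
1963 matches on both conditions.

1963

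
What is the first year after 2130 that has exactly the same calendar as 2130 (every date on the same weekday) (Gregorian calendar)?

Two years share a calendar iff Jan 1 falls on the same weekday and both are leap or both are common. 2130: Jan 1 is Sunday, common year.
2131: Jan 1 Monday, common
2132: Jan 1 Tuesday, leap
2133: Jan 1 Thursday, common
2134: Jan 1 Friday, common
2135: Jan 1 Saturday, common
2136: Jan 1 Sunday, leap
2137: Jan 1 Tuesday, common
2138: Jan 1 Wednesday, common
2139: Jan 1 Thursday, common
2140: Jan 1 Friday, leap
2141: Jan 1 Sunday, common
2141 matches on both conditions.

2141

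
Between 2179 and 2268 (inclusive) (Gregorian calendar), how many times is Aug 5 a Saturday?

12

Track Aug 5's weekday year by year (advancing +1, or +2 across a Feb 29):
  2179: Thu  2180: Sat (+2) ✓  2181: Sun (+1)  2182: Mon (+1)  2183: Tue (+1)
  2184: Thu (+2)  2185: Fri (+1)  2186: Sat (+1) ✓  2187: Sun (+1)  2188: Tue (+2)
  2189: Wed (+1)  2190: Thu (+1)  2191: Fri (+1)  2192: Sun (+2)  … (62 more years) …
  2255: Sun (+1)  2256: Tue (+2)  2257: Wed (+1)  2258: Thu (+1)  2259: Fri (+1)
  2260: Sun (+2)  2261: Mon (+1)  2262: Tue (+1)  2263: Wed (+1)  2264: Fri (+2)
  2265: Sat (+1) ✓  2266: Sun (+1)  2267: Mon (+1)  2268: Wed (+2)
Saturday years: 2180, 2186, 2197, 2209, 2215, 2220, 2226, 2237, 2243, 2248, 2254, 2265 — 12 in total.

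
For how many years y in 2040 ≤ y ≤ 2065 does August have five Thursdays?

August has 31 days; it has five Thursdays when Thursday falls among the first (month-length − 28) days — i.e. when August 1 is one of Thursday/Wednesday/Tuesday.
August 1 by year: 2040:Wed✓ 2041:Thu✓ 2042:Fri 2043:Sat 2044:Mon 2045:Tue✓ 2046:Wed✓ 2047:Thu✓ 2048:Sat 2049:Sun 2050:Mon 2051:Tue✓ 2052:Thu✓ 2053:Fri 2054:Sat 2055:Sun 2056:Tue✓ 2057:Wed✓ 2058:Thu✓ 2059:Fri 2060:Sun 2061:Mon 2062:Tue✓ 2063:Wed✓ 2064:Fri 2065:Sat
Years with five Thursdays: 2040, 2041, 2045, 2046, 2047, 2051, 2052, 2056, 2057, 2058, 2062, 2063 → 12.

12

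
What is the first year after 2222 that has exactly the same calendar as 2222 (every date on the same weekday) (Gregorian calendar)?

Two years share a calendar iff Jan 1 falls on the same weekday and both are leap or both are common. 2222: Jan 1 is Tuesday, common year.
2223: Jan 1 Wednesday, common
2224: Jan 1 Thursday, leap
2225: Jan 1 Saturday, common
2226: Jan 1 Sunday, common
2227: Jan 1 Monday, common
2228: Jan 1 Tuesday, leap
2229: Jan 1 Thursday, common
2230: Jan 1 Friday, common
2231: Jan 1 Saturday, common
2232: Jan 1 Sunday, leap
2233: Jan 1 Tuesday, common
2233 matches on both conditions.

2233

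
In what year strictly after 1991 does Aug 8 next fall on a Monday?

From one year to the next, a fixed date's weekday advances by 1, or by 2 when a Feb 29 lies between the two dates.
1991: August 8 is Thursday.
1992: Saturday (+2)
1993: Sunday (+1)
1994: Monday (+1)
Aug 8 falls on a Monday in 1994.

1994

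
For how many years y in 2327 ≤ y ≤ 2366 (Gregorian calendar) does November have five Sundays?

11

November has 30 days; it has five Sundays when Sunday falls among the first (month-length − 28) days — i.e. when November 1 is one of Sunday/Saturday.
November 1 by year: 2327:Tue 2328:Thu 2329:Fri 2330:Sat✓ 2331:Sun✓ 2332:Tue 2333:Wed 2334:Thu 2335:Fri 2336:Sun✓ 2337:Mon 2338:Tue 2339:Wed 2340:Fri 2341:Sat✓ …(10 more)… 2352:Sat✓ 2353:Sun✓ 2354:Mon 2355:Tue 2356:Thu 2357:Fri 2358:Sat✓ 2359:Sun✓ 2360:Tue 2361:Wed 2362:Thu 2363:Fri 2364:Sun✓ 2365:Mon 2366:Tue
Years with five Sundays: 2330, 2331, 2336, 2341, 2342, 2347, 2352, 2353, 2358, 2359, 2364 → 11.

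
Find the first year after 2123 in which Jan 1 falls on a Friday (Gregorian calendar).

Jan 1 advances by 2 weekdays after a leap year and by 1 after a common year.
2123: Jan 1 is Friday.
2124: Saturday (leap)
2125: Monday
2126: Tuesday
2127: Wednesday
2128: Thursday (leap)
2129: Saturday
2130: Sunday
2131: Monday
2132: Tuesday (leap)
2133: Thursday
2134: Friday
2134 begins on a Friday

2134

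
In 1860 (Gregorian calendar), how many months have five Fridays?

4

A month of length L has five Fridays iff its first Friday is on day ≤ L−28 (so day 1–3 in a 31-day month, 1–2 in a 30-day month, day 1 in a leap February).
Checking each month of 1860: Jan starts Sun (31d); Feb starts Wed (29d); Mar starts Thu (31d) ✓; Apr starts Sun (30d); May starts Tue (31d); Jun starts Fri (30d) ✓; Jul starts Sun (31d); Aug starts Wed (31d) ✓; Sep starts Sat (30d); Oct starts Mon (31d); Nov starts Thu (30d) ✓; Dec starts Sat (31d).
Five-Friday months: March, June, August, November → 4.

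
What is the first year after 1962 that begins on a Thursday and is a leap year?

Jan 1 advances by 2 weekdays after a leap year and by 1 after a common year.
1962: Jan 1 is Monday.
1963: Tuesday
1964: Wednesday (leap)
1965: Friday
1966: Saturday
1967: Sunday
1968: Monday (leap)
1969: Wednesday
1970: Thursday
1971: Friday
1972: Saturday (leap)
1973: Monday
1974: Tuesday
1975: Wednesday
1976: Thursday (leap)
1976 begins on a Thursday and is a leap year.

1976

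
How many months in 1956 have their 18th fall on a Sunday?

Check the 18th of each month of 1956: Jan 18: Wed, Feb 18: Sat, Mar 18: Sun, Apr 18: Wed, May 18: Fri, Jun 18: Mon, Jul 18: Wed, Aug 18: Sat, Sep 18: Tue, Oct 18: Thu, Nov 18: Sun, Dec 18: Tue.
Sunday occurs in March, November — 2 months.

2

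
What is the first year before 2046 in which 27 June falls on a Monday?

2044

From one year to the next, a fixed date's weekday advances by 1, or by 2 when a Feb 29 lies between the two dates.
2046: June 27 is Wednesday.
2045: Tuesday (−1)
2044: Monday (−1)
27 June falls on a Monday in 2044.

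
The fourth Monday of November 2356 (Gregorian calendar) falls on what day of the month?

November 1, 2356 is a Thursday, so the first Monday is the 5th.
The fourth Monday is 5 + 21 = 26.

26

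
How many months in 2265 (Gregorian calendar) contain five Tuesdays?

4

A month of length L has five Tuesdays iff its first Tuesday is on day ≤ L−28 (so day 1–3 in a 31-day month, 1–2 in a 30-day month, day 1 in a leap February).
Checking each month of 2265: Jan starts Sun (31d) ✓; Feb starts Wed (28d); Mar starts Wed (31d); Apr starts Sat (30d); May starts Mon (31d) ✓; Jun starts Thu (30d); Jul starts Sat (31d); Aug starts Tue (31d) ✓; Sep starts Fri (30d); Oct starts Sun (31d) ✓; Nov starts Wed (30d); Dec starts Fri (31d).
Five-Tuesday months: January, May, August, October → 4.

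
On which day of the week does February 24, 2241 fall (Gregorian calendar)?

January 1, 2241 is a Friday.
February 24 is day 55 of the year, i.e. 54 days after Jan 1.
54 mod 7 = 5, so advance 5 weekdays from Friday: Wednesday.

Wednesday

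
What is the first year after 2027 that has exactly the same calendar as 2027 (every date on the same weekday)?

Two years share a calendar iff Jan 1 falls on the same weekday and both are leap or both are common. 2027: Jan 1 is Friday, common year.
2028: Jan 1 Saturday, leap
2029: Jan 1 Monday, common
2030: Jan 1 Tuesday, common
2031: Jan 1 Wednesday, common
2032: Jan 1 Thursday, leap
2033: Jan 1 Saturday, common
2034: Jan 1 Sunday, common
2035: Jan 1 Monday, common
2036: Jan 1 Tuesday, leap
2037: Jan 1 Thursday, common
2038: Jan 1 Friday, common
2038 matches on both conditions.

2038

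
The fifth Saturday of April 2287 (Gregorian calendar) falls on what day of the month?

April 1, 2287 is a Friday, so the first Saturday is the 2nd.
The fifth Saturday is 2 + 28 = 30.

30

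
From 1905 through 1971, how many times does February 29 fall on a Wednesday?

Leap years in 1905–1971: 16 of them.
Feb 29 weekday advances by 5 (mod 7) from one leap year to the next four years later (or differs when a century non-leap intervenes).
Leap-day weekdays: 1908:Sat 1912:Thu 1916:Tue 1920:Sun 1924:Fri 1928:Wed✓ 1932:Mon 1936:Sat 1940:Thu 1944:Tue 1948:Sun 1952:Fri 1956:Wed✓ 1960:Mon 1964:Sat 1968:Thu
Wednesday: 1928, 1956 → 2.

2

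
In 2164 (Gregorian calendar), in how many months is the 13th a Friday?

3

Check the 13th of each month of 2164: Jan 13: Fri, Feb 13: Mon, Mar 13: Tue, Apr 13: Fri, May 13: Sun, Jun 13: Wed, Jul 13: Fri, Aug 13: Mon, Sep 13: Thu, Oct 13: Sat, Nov 13: Tue, Dec 13: Thu.
Friday occurs in January, April, July — 3 months.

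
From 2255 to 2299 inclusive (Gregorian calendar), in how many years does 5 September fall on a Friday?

6

Track 5 September's weekday year by year (advancing +1, or +2 across a Feb 29):
  2255: Wed  2256: Fri (+2) ✓  2257: Sat (+1)  2258: Sun (+1)  2259: Mon (+1)
  2260: Wed (+2)  2261: Thu (+1)  2262: Fri (+1) ✓  2263: Sat (+1)  2264: Mon (+2)
  2265: Tue (+1)  2266: Wed (+1)  2267: Thu (+1)  2268: Sat (+2)  … (17 more years) …
  2286: Sun (+1)  2287: Mon (+1)  2288: Wed (+2)  2289: Thu (+1)  2290: Fri (+1) ✓
  2291: Sat (+1)  2292: Mon (+2)  2293: Tue (+1)  2294: Wed (+1)  2295: Thu (+1)
  2296: Sat (+2)  2297: Sun (+1)  2298: Mon (+1)  2299: Tue (+1)
Friday years: 2256, 2262, 2273, 2279, 2284, 2290 — 6 in total.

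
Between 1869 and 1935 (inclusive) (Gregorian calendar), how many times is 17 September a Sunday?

Track 17 September's weekday year by year (advancing +1, or +2 across a Feb 29):
  1869: Fri  1870: Sat (+1)  1871: Sun (+1) ✓  1872: Tue (+2)  1873: Wed (+1)
  1874: Thu (+1)  1875: Fri (+1)  1876: Sun (+2) ✓  1877: Mon (+1)  1878: Tue (+1)
  1879: Wed (+1)  1880: Fri (+2)  1881: Sat (+1)  1882: Sun (+1) ✓  … (39 more years) …
  1922: Sun (+1) ✓  1923: Mon (+1)  1924: Wed (+2)  1925: Thu (+1)  1926: Fri (+1)
  1927: Sat (+1)  1928: Mon (+2)  1929: Tue (+1)  1930: Wed (+1)  1931: Thu (+1)
  1932: Sat (+2)  1933: Sun (+1) ✓  1934: Mon (+1)  1935: Tue (+1)
Sunday years: 1871, 1876, 1882, 1893, 1899, 1905, 1911, 1916, 1922, 1933 — 10 in total.

10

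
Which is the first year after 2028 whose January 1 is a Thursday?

2032

Jan 1 advances by 2 weekdays after a leap year and by 1 after a common year.
2028: Jan 1 is Saturday (leap).
2029: Monday
2030: Tuesday
2031: Wednesday
2032: Thursday (leap)
2032 begins on a Thursday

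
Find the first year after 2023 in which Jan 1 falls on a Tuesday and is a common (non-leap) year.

2030

Jan 1 advances by 2 weekdays after a leap year and by 1 after a common year.
2023: Jan 1 is Sunday.
2024: Monday (leap)
2025: Wednesday
2026: Thursday
2027: Friday
2028: Saturday (leap)
2029: Monday
2030: Tuesday
2030 begins on a Tuesday and is a common year.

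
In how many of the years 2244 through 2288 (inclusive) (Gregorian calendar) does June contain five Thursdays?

June has 30 days; it has five Thursdays when Thursday falls among the first (month-length − 28) days — i.e. when June 1 is one of Thursday/Wednesday.
June 1 by year: 2244:Sat 2245:Sun 2246:Mon 2247:Tue 2248:Thu✓ 2249:Fri 2250:Sat 2251:Sun 2252:Tue 2253:Wed✓ 2254:Thu✓ 2255:Fri 2256:Sun 2257:Mon 2258:Tue …(15 more)… 2274:Mon 2275:Tue 2276:Thu✓ 2277:Fri 2278:Sat 2279:Sun 2280:Tue 2281:Wed✓ 2282:Thu✓ 2283:Fri 2284:Sun 2285:Mon 2286:Tue 2287:Wed✓ 2288:Fri
Years with five Thursdays: 2248, 2253, 2254, 2259, 2264, 2265, 2270, 2271, 2276, 2281, 2282, 2287 → 12.

12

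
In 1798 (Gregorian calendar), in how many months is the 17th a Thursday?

Check the 17th of each month of 1798: Jan 17: Wed, Feb 17: Sat, Mar 17: Sat, Apr 17: Tue, May 17: Thu, Jun 17: Sun, Jul 17: Tue, Aug 17: Fri, Sep 17: Mon, Oct 17: Wed, Nov 17: Sat, Dec 17: Mon.
Thursday occurs in May — 1 month.

1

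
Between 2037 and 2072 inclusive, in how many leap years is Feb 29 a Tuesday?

Leap years in 2037–2072: 9 of them.
Feb 29 weekday advances by 5 (mod 7) from one leap year to the next four years later (or differs when a century non-leap intervenes).
Leap-day weekdays: 2040:Wed 2044:Mon 2048:Sat 2052:Thu 2056:Tue✓ 2060:Sun 2064:Fri 2068:Wed 2072:Mon
Tuesday: 2056 → 1.

1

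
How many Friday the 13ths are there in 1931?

Check the 13th of each month of 1931: Jan 13: Tue, Feb 13: Fri, Mar 13: Fri, Apr 13: Mon, May 13: Wed, Jun 13: Sat, Jul 13: Mon, Aug 13: Thu, Sep 13: Sun, Oct 13: Tue, Nov 13: Fri, Dec 13: Sun.
Friday occurs in February, March, November — 3 months.

3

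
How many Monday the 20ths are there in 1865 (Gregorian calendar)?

Check the 20th of each month of 1865: Jan 20: Fri, Feb 20: Mon, Mar 20: Mon, Apr 20: Thu, May 20: Sat, Jun 20: Tue, Jul 20: Thu, Aug 20: Sun, Sep 20: Wed, Oct 20: Fri, Nov 20: Mon, Dec 20: Wed.
Monday occurs in February, March, November — 3 months.

3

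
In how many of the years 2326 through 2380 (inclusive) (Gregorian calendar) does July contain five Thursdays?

July has 31 days; it has five Thursdays when Thursday falls among the first (month-length − 28) days — i.e. when July 1 is one of Thursday/Wednesday/Tuesday.
July 1 by year: 2326:Thu✓ 2327:Fri 2328:Sun 2329:Mon 2330:Tue✓ 2331:Wed✓ 2332:Fri 2333:Sat 2334:Sun 2335:Mon 2336:Wed✓ 2337:Thu✓ 2338:Fri 2339:Sat 2340:Mon …(25 more)… 2366:Fri 2367:Sat 2368:Mon 2369:Tue✓ 2370:Wed✓ 2371:Thu✓ 2372:Sat 2373:Sun 2374:Mon 2375:Tue✓ 2376:Thu✓ 2377:Fri 2378:Sat 2379:Sun 2380:Tue✓
Years with five Thursdays: 2326, 2330, 2331, 2336, 2337, 2341, 2342, 2343, 2347, 2348, 2352, 2353, 2354, 2358, 2359, 2364, 2365, 2369, 2370, 2371, 2375, 2376, 2380 → 23.

23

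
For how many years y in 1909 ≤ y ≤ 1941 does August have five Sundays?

14

August has 31 days; it has five Sundays when Sunday falls among the first (month-length − 28) days — i.e. when August 1 is one of Sunday/Saturday/Friday.
August 1 by year: 1909:Sun✓ 1910:Mon 1911:Tue 1912:Thu 1913:Fri✓ 1914:Sat✓ 1915:Sun✓ 1916:Tue 1917:Wed 1918:Thu 1919:Fri✓ 1920:Sun✓ 1921:Mon 1922:Tue 1923:Wed …(3 more)… 1927:Mon 1928:Wed 1929:Thu 1930:Fri✓ 1931:Sat✓ 1932:Mon 1933:Tue 1934:Wed 1935:Thu 1936:Sat✓ 1937:Sun✓ 1938:Mon 1939:Tue 1940:Thu 1941:Fri✓
Years with five Sundays: 1909, 1913, 1914, 1915, 1919, 1920, 1924, 1925, 1926, 1930, 1931, 1936, 1937, 1941 → 14.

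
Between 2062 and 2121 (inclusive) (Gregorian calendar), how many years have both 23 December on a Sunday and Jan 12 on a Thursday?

3

Check each year's weekday for 23 December and Jan 12:
  2062: Sat/Thu  2063: Sun/Fri  2064: Tue/Sat  2065: Wed/Mon  2066: Thu/Tue  2067: Fri/Wed  2068: Sun/Thu ✓  2069: Mon/Sat  2070: Tue/Sun  2071: Wed/Mon  2072: Fri/Tue  2073: Sat/Thu  2074: Sun/Fri  2075: Mon/Sat  …(32 more)…  2108: Sun/Thu ✓  2109: Mon/Sat  2110: Tue/Sun  2111: Wed/Mon  2112: Fri/Tue  2113: Sat/Thu  2114: Sun/Fri  2115: Mon/Sat  2116: Wed/Sun  2117: Thu/Tue  2118: Fri/Wed  2119: Sat/Thu  2120: Mon/Fri  2121: Tue/Sun
Both conditions hold in: 2068, 2096, 2108 — 3.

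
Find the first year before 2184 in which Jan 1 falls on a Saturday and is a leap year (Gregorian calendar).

Jan 1 advances by 2 weekdays after a leap year and by 1 after a common year.
2184: Jan 1 is Thursday (leap).
2183: Wednesday
2182: Tuesday
2181: Monday
2180: Saturday (leap)
2180 begins on a Saturday and is a leap year.

2180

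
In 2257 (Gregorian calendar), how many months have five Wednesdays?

A month of length L has five Wednesdays iff its first Wednesday is on day ≤ L−28 (so day 1–3 in a 31-day month, 1–2 in a 30-day month, day 1 in a leap February).
Checking each month of 2257: Jan starts Thu (31d); Feb starts Sun (28d); Mar starts Sun (31d); Apr starts Wed (30d) ✓; May starts Fri (31d); Jun starts Mon (30d); Jul starts Wed (31d) ✓; Aug starts Sat (31d); Sep starts Tue (30d) ✓; Oct starts Thu (31d); Nov starts Sun (30d); Dec starts Tue (31d) ✓.
Five-Wednesday months: April, July, September, December → 4.

4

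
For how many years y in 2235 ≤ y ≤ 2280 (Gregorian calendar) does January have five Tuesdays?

January has 31 days; it has five Tuesdays when Tuesday falls among the first (month-length − 28) days — i.e. when January 1 is one of Tuesday/Monday/Sunday.
January 1 by year: 2235:Thu 2236:Fri 2237:Sun✓ 2238:Mon✓ 2239:Tue✓ 2240:Wed 2241:Fri 2242:Sat 2243:Sun✓ 2244:Mon✓ 2245:Wed 2246:Thu 2247:Fri 2248:Sat 2249:Mon✓ …(16 more)… 2266:Mon✓ 2267:Tue✓ 2268:Wed 2269:Fri 2270:Sat 2271:Sun✓ 2272:Mon✓ 2273:Wed 2274:Thu 2275:Fri 2276:Sat 2277:Mon✓ 2278:Tue✓ 2279:Wed 2280:Thu
Years with five Tuesdays: 2237, 2238, 2239, 2243, 2244, 2249, 2250, 2254, 2255, 2256, 2260, 2261, 2265, 2266, 2267, 2271, 2272, 2277, 2278 → 19.

19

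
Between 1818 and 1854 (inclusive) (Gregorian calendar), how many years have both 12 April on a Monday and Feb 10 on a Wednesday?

4

Check each year's weekday for 12 April and Feb 10:
  1818: Sun/Tue  1819: Mon/Wed ✓  1820: Wed/Thu  1821: Thu/Sat  1822: Fri/Sun  1823: Sat/Mon  1824: Mon/Tue  1825: Tue/Thu  1826: Wed/Fri  1827: Thu/Sat  1828: Sat/Sun  1829: Sun/Tue  1830: Mon/Wed ✓  1831: Tue/Thu  …(9 more)…  1841: Mon/Wed ✓  1842: Tue/Thu  1843: Wed/Fri  1844: Fri/Sat  1845: Sat/Mon  1846: Sun/Tue  1847: Mon/Wed ✓  1848: Wed/Thu  1849: Thu/Sat  1850: Fri/Sun  1851: Sat/Mon  1852: Mon/Tue  1853: Tue/Thu  1854: Wed/Fri
Both conditions hold in: 1819, 1830, 1841, 1847 — 4.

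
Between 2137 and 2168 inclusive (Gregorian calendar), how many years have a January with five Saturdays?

January has 31 days; it has five Saturdays when Saturday falls among the first (month-length − 28) days — i.e. when January 1 is one of Saturday/Friday/Thursday.
January 1 by year: 2137:Tue 2138:Wed 2139:Thu✓ 2140:Fri✓ 2141:Sun 2142:Mon 2143:Tue 2144:Wed 2145:Fri✓ 2146:Sat✓ 2147:Sun 2148:Mon 2149:Wed 2150:Thu✓ 2151:Fri✓ 2152:Sat✓ 2153:Mon 2154:Tue 2155:Wed 2156:Thu✓ 2157:Sat✓ 2158:Sun 2159:Mon 2160:Tue 2161:Thu✓ 2162:Fri✓ 2163:Sat✓ 2164:Sun 2165:Tue 2166:Wed 2167:Thu✓ 2168:Fri✓
Years with five Saturdays: 2139, 2140, 2145, 2146, 2150, 2151, 2152, 2156, 2157, 2161, 2162, 2163, 2167, 2168 → 14.

14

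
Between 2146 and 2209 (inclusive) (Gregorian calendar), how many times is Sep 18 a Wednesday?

Track Sep 18's weekday year by year (advancing +1, or +2 across a Feb 29):
  2146: Sun  2147: Mon (+1)  2148: Wed (+2) ✓  2149: Thu (+1)  2150: Fri (+1)
  2151: Sat (+1)  2152: Mon (+2)  2153: Tue (+1)  2154: Wed (+1) ✓  2155: Thu (+1)
  2156: Sat (+2)  2157: Sun (+1)  2158: Mon (+1)  2159: Tue (+1)  … (36 more years) …
  2196: Sun (+2)  2197: Mon (+1)  2198: Tue (+1)  2199: Wed (+1) ✓  2200: Thu (+1)
  2201: Fri (+1)  2202: Sat (+1)  2203: Sun (+1)  2204: Tue (+2)  2205: Wed (+1) ✓
  2206: Thu (+1)  2207: Fri (+1)  2208: Sun (+2)  2209: Mon (+1)
Wednesday years: 2148, 2154, 2165, 2171, 2176, 2182, 2193, 2199, 2205 — 9 in total.

9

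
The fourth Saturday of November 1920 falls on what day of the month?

November 1, 1920 is a Monday, so the first Saturday is the 6th.
The fourth Saturday is 6 + 21 = 27.

27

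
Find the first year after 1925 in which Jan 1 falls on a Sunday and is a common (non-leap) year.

Jan 1 advances by 2 weekdays after a leap year and by 1 after a common year.
1925: Jan 1 is Thursday.
1926: Friday
1927: Saturday
1928: Sunday (leap)
1929: Tuesday
1930: Wednesday
1931: Thursday
1932: Friday (leap)
1933: Sunday
1933 begins on a Sunday and is a common year.

1933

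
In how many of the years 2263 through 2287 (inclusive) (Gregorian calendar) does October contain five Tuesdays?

October has 31 days; it has five Tuesdays when Tuesday falls among the first (month-length − 28) days — i.e. when October 1 is one of Tuesday/Monday/Sunday.
October 1 by year: 2263:Thu 2264:Sat 2265:Sun✓ 2266:Mon✓ 2267:Tue✓ 2268:Thu 2269:Fri 2270:Sat 2271:Sun✓ 2272:Tue✓ 2273:Wed 2274:Thu 2275:Fri 2276:Sun✓ 2277:Mon✓ 2278:Tue✓ 2279:Wed 2280:Fri 2281:Sat 2282:Sun✓ 2283:Mon✓ 2284:Wed 2285:Thu 2286:Fri 2287:Sat
Years with five Tuesdays: 2265, 2266, 2267, 2271, 2272, 2276, 2277, 2278, 2282, 2283 → 10.

10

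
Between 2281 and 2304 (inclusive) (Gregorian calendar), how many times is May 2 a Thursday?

Track May 2's weekday year by year (advancing +1, or +2 across a Feb 29):
  2281: Mon  2282: Tue (+1)  2283: Wed (+1)  2284: Fri (+2)  2285: Sat (+1)
  2286: Sun (+1)  2287: Mon (+1)  2288: Wed (+2)  2289: Thu (+1) ✓  2290: Fri (+1)
  2291: Sat (+1)  2292: Mon (+2)  2293: Tue (+1)  2294: Wed (+1)  2295: Thu (+1) ✓
  2296: Sat (+2)  2297: Sun (+1)  2298: Mon (+1)  2299: Tue (+1)  2300: Wed (+1)
  2301: Thu (+1) ✓  2302: Fri (+1)  2303: Sat (+1)  2304: Mon (+2)
Thursday years: 2289, 2295, 2301 — 3 in total.

3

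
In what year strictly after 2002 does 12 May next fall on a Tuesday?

From one year to the next, a fixed date's weekday advances by 1, or by 2 when a Feb 29 lies between the two dates.
2002: May 12 is Sunday.
2003: Monday (+1)
2004: Wednesday (+2)
2005: Thursday (+1)
2006: Friday (+1)
2007: Saturday (+1)
2008: Monday (+2)
2009: Tuesday (+1)
12 May falls on a Tuesday in 2009.

2009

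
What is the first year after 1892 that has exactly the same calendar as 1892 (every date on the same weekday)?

Two years share a calendar iff Jan 1 falls on the same weekday and both are leap or both are common. 1892: Jan 1 is Friday, leap year.
1893: Jan 1 Sunday, common
1894: Jan 1 Monday, common
1895: Jan 1 Tuesday, common
1896: Jan 1 Wednesday, leap
1897: Jan 1 Friday, common
1898: Jan 1 Saturday, common
1899: Jan 1 Sunday, common
1900: Jan 1 Monday, common
1901: Jan 1 Tuesday, common
1902: Jan 1 Wednesday, common
1903: Jan 1 Thursday, common
1904: Jan 1 Friday, leap
1904 matches on both conditions.

1904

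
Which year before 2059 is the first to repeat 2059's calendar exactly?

2053

Two years share a calendar iff Jan 1 falls on the same weekday and both are leap or both are common. 2059: Jan 1 is Wednesday, common year.
2058: Jan 1 Tuesday, common
2057: Jan 1 Monday, common
2056: Jan 1 Saturday, leap
2055: Jan 1 Friday, common
2054: Jan 1 Thursday, common
2053: Jan 1 Wednesday, common
2053 matches on both conditions.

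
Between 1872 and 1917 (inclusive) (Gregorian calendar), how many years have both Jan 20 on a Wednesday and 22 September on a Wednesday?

Check each year's weekday for Jan 20 and 22 September:
  1872: Sat/Sun  1873: Mon/Mon  1874: Tue/Tue  1875: Wed/Wed ✓  1876: Thu/Fri  1877: Sat/Sat  1878: Sun/Sun  1879: Mon/Mon  1880: Tue/Wed  1881: Thu/Thu  1882: Fri/Fri  1883: Sat/Sat  1884: Sun/Mon  1885: Tue/Tue  …(18 more)…  1904: Wed/Thu  1905: Fri/Fri  1906: Sat/Sat  1907: Sun/Sun  1908: Mon/Tue  1909: Wed/Wed ✓  1910: Thu/Thu  1911: Fri/Fri  1912: Sat/Sun  1913: Mon/Mon  1914: Tue/Tue  1915: Wed/Wed ✓  1916: Thu/Fri  1917: Sat/Sat
Both conditions hold in: 1875, 1886, 1897, 1909, 1915 — 5.

5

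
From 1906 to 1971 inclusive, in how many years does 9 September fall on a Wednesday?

10

Track 9 September's weekday year by year (advancing +1, or +2 across a Feb 29):
  1906: Sun  1907: Mon (+1)  1908: Wed (+2) ✓  1909: Thu (+1)  1910: Fri (+1)
  1911: Sat (+1)  1912: Mon (+2)  1913: Tue (+1)  1914: Wed (+1) ✓  1915: Thu (+1)
  1916: Sat (+2)  1917: Sun (+1)  1918: Mon (+1)  1919: Tue (+1)  … (38 more years) …
  1958: Tue (+1)  1959: Wed (+1) ✓  1960: Fri (+2)  1961: Sat (+1)  1962: Sun (+1)
  1963: Mon (+1)  1964: Wed (+2) ✓  1965: Thu (+1)  1966: Fri (+1)  1967: Sat (+1)
  1968: Mon (+2)  1969: Tue (+1)  1970: Wed (+1) ✓  1971: Thu (+1)
Wednesday years: 1908, 1914, 1925, 1931, 1936, 1942, 1953, 1959, 1964, 1970 — 10 in total.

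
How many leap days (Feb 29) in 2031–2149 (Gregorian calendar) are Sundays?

4

Leap years in 2031–2149: 29 of them.
Feb 29 weekday advances by 5 (mod 7) from one leap year to the next four years later (or differs when a century non-leap intervenes).
Leap-day weekdays: 2032:Sun✓ 2036:Fri 2040:Wed 2044:Mon 2048:Sat 2052:Thu 2056:Tue 2060:Sun✓ 2064:Fri 2068:Wed 2072:Mon 2076:Sat 2080:Thu …(3 more)… 2096:Wed 2104:Fri 2108:Wed 2112:Mon 2116:Sat 2120:Thu 2124:Tue 2128:Sun✓ 2132:Fri 2136:Wed 2140:Mon 2144:Sat 2148:Thu
Sunday: 2032, 2060, 2088, 2128 → 4.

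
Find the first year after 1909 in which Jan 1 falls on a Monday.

Jan 1 advances by 2 weekdays after a leap year and by 1 after a common year.
1909: Jan 1 is Friday.
1910: Saturday
1911: Sunday
1912: Monday (leap)
1912 begins on a Monday

1912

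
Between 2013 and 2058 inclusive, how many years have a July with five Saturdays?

July has 31 days; it has five Saturdays when Saturday falls among the first (month-length − 28) days — i.e. when July 1 is one of Saturday/Friday/Thursday.
July 1 by year: 2013:Mon 2014:Tue 2015:Wed 2016:Fri✓ 2017:Sat✓ 2018:Sun 2019:Mon 2020:Wed 2021:Thu✓ 2022:Fri✓ 2023:Sat✓ 2024:Mon 2025:Tue 2026:Wed 2027:Thu✓ …(16 more)… 2044:Fri✓ 2045:Sat✓ 2046:Sun 2047:Mon 2048:Wed 2049:Thu✓ 2050:Fri✓ 2051:Sat✓ 2052:Mon 2053:Tue 2054:Wed 2055:Thu✓ 2056:Sat✓ 2057:Sun 2058:Mon
Years with five Saturdays: 2016, 2017, 2021, 2022, 2023, 2027, 2028, 2032, 2033, 2034, 2038, 2039, 2044, 2045, 2049, 2050, 2051, 2055, 2056 → 19.

19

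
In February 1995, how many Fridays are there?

February 1995 has 28 days and begins on Wednesday.
The first Friday is February 3.
Fridays fall on 3, 10, 17, 24 — that's 4.

4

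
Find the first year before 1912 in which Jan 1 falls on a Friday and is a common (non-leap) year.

Jan 1 advances by 2 weekdays after a leap year and by 1 after a common year.
1912: Jan 1 is Monday (leap).
1911: Sunday
1910: Saturday
1909: Friday
1909 begins on a Friday and is a common year.

1909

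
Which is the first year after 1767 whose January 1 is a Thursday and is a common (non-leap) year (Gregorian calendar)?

1778

Jan 1 advances by 2 weekdays after a leap year and by 1 after a common year.
1767: Jan 1 is Thursday.
1768: Friday (leap)
1769: Sunday
1770: Monday
1771: Tuesday
1772: Wednesday (leap)
1773: Friday
1774: Saturday
1775: Sunday
1776: Monday (leap)
1777: Wednesday
1778: Thursday
1778 begins on a Thursday and is a common year.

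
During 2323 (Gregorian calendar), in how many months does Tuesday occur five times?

4

A month of length L has five Tuesdays iff its first Tuesday is on day ≤ L−28 (so day 1–3 in a 31-day month, 1–2 in a 30-day month, day 1 in a leap February).
Checking each month of 2323: Jan starts Mon (31d) ✓; Feb starts Thu (28d); Mar starts Thu (31d); Apr starts Sun (30d); May starts Tue (31d) ✓; Jun starts Fri (30d); Jul starts Sun (31d) ✓; Aug starts Wed (31d); Sep starts Sat (30d); Oct starts Mon (31d) ✓; Nov starts Thu (30d); Dec starts Sat (31d).
Five-Tuesday months: January, May, July, October → 4.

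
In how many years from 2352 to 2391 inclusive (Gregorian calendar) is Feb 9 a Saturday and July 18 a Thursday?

Check each year's weekday for Feb 9 and July 18:
  2352: Sat/Fri  2353: Mon/Sat  2354: Tue/Sun  2355: Wed/Mon  2356: Thu/Wed  2357: Sat/Thu ✓  2358: Sun/Fri  2359: Mon/Sat  2360: Tue/Mon  2361: Thu/Tue  2362: Fri/Wed  2363: Sat/Thu ✓  2364: Sun/Sat  2365: Tue/Sun  …(12 more)…  2378: Thu/Tue  2379: Fri/Wed  2380: Sat/Fri  2381: Mon/Sat  2382: Tue/Sun  2383: Wed/Mon  2384: Thu/Wed  2385: Sat/Thu ✓  2386: Sun/Fri  2387: Mon/Sat  2388: Tue/Mon  2389: Thu/Tue  2390: Fri/Wed  2391: Sat/Thu ✓
Both conditions hold in: 2357, 2363, 2374, 2385, 2391 — 5.

5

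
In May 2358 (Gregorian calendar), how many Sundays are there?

May 2358 has 31 days and begins on Thursday.
The first Sunday is May 4.
Sundays fall on 4, 11, 18, 25 — that's 4.

4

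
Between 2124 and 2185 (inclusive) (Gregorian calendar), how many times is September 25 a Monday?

9

Track September 25's weekday year by year (advancing +1, or +2 across a Feb 29):
  2124: Mon ✓  2125: Tue (+1)  2126: Wed (+1)  2127: Thu (+1)  2128: Sat (+2)
  2129: Sun (+1)  2130: Mon (+1) ✓  2131: Tue (+1)  2132: Thu (+2)  2133: Fri (+1)
  2134: Sat (+1)  2135: Sun (+1)  2136: Tue (+2)  2137: Wed (+1)  … (34 more years) …
  2172: Fri (+2)  2173: Sat (+1)  2174: Sun (+1)  2175: Mon (+1) ✓  2176: Wed (+2)
  2177: Thu (+1)  2178: Fri (+1)  2179: Sat (+1)  2180: Mon (+2) ✓  2181: Tue (+1)
  2182: Wed (+1)  2183: Thu (+1)  2184: Sat (+2)  2185: Sun (+1)
Monday years: 2124, 2130, 2141, 2147, 2152, 2158, 2169, 2175, 2180 — 9 in total.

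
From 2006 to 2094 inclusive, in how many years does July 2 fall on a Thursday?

13

Track July 2's weekday year by year (advancing +1, or +2 across a Feb 29):
  2006: Sun  2007: Mon (+1)  2008: Wed (+2)  2009: Thu (+1) ✓  2010: Fri (+1)
  2011: Sat (+1)  2012: Mon (+2)  2013: Tue (+1)  2014: Wed (+1)  2015: Thu (+1) ✓
  2016: Sat (+2)  2017: Sun (+1)  2018: Mon (+1)  2019: Tue (+1)  … (61 more years) …
  2081: Wed (+1)  2082: Thu (+1) ✓  2083: Fri (+1)  2084: Sun (+2)  2085: Mon (+1)
  2086: Tue (+1)  2087: Wed (+1)  2088: Fri (+2)  2089: Sat (+1)  2090: Sun (+1)
  2091: Mon (+1)  2092: Wed (+2)  2093: Thu (+1) ✓  2094: Fri (+1)
Thursday years: 2009, 2015, 2020, 2026, 2037, 2043, 2048, 2054, 2065, 2071, 2076, 2082, 2093 — 13 in total.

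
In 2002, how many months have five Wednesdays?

A month of length L has five Wednesdays iff its first Wednesday is on day ≤ L−28 (so day 1–3 in a 31-day month, 1–2 in a 30-day month, day 1 in a leap February).
Checking each month of 2002: Jan starts Tue (31d) ✓; Feb starts Fri (28d); Mar starts Fri (31d); Apr starts Mon (30d); May starts Wed (31d) ✓; Jun starts Sat (30d); Jul starts Mon (31d) ✓; Aug starts Thu (31d); Sep starts Sun (30d); Oct starts Tue (31d) ✓; Nov starts Fri (30d); Dec starts Sun (31d).
Five-Wednesday months: January, May, July, October → 4.

4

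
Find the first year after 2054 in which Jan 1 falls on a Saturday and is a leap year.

Jan 1 advances by 2 weekdays after a leap year and by 1 after a common year.
2054: Jan 1 is Thursday.
2055: Friday
2056: Saturday (leap)
2056 begins on a Saturday and is a leap year.

2056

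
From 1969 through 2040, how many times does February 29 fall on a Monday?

Leap years in 1969–2040: 18 of them.
Feb 29 weekday advances by 5 (mod 7) from one leap year to the next four years later (or differs when a century non-leap intervenes).
Leap-day weekdays: 1972:Tue 1976:Sun 1980:Fri 1984:Wed 1988:Mon✓ 1992:Sat 1996:Thu 2000:Tue 2004:Sun 2008:Fri 2012:Wed 2016:Mon✓ 2020:Sat 2024:Thu 2028:Tue 2032:Sun 2036:Fri 2040:Wed
Monday: 1988, 2016 → 2.

2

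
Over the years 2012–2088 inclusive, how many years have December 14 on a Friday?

11

Track December 14's weekday year by year (advancing +1, or +2 across a Feb 29):
  2012: Fri ✓  2013: Sat (+1)  2014: Sun (+1)  2015: Mon (+1)  2016: Wed (+2)
  2017: Thu (+1)  2018: Fri (+1) ✓  2019: Sat (+1)  2020: Mon (+2)  2021: Tue (+1)
  2022: Wed (+1)  2023: Thu (+1)  2024: Sat (+2)  2025: Sun (+1)  … (49 more years) …
  2075: Sat (+1)  2076: Mon (+2)  2077: Tue (+1)  2078: Wed (+1)  2079: Thu (+1)
  2080: Sat (+2)  2081: Sun (+1)  2082: Mon (+1)  2083: Tue (+1)  2084: Thu (+2)
  2085: Fri (+1) ✓  2086: Sat (+1)  2087: Sun (+1)  2088: Tue (+2)
Friday years: 2012, 2018, 2029, 2035, 2040, 2046, 2057, 2063, 2068, 2074, 2085 — 11 in total.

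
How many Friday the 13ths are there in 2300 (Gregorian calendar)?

2

Check the 13th of each month of 2300: Jan 13: Sat, Feb 13: Tue, Mar 13: Tue, Apr 13: Fri, May 13: Sun, Jun 13: Wed, Jul 13: Fri, Aug 13: Mon, Sep 13: Thu, Oct 13: Sat, Nov 13: Tue, Dec 13: Thu.
Friday occurs in April, July — 2 months.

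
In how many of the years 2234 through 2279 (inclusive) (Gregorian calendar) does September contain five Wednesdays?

13

September has 30 days; it has five Wednesdays when Wednesday falls among the first (month-length − 28) days — i.e. when September 1 is one of Wednesday/Tuesday.
September 1 by year: 2234:Mon 2235:Tue✓ 2236:Thu 2237:Fri 2238:Sat 2239:Sun 2240:Tue✓ 2241:Wed✓ 2242:Thu 2243:Fri 2244:Sun 2245:Mon 2246:Tue✓ 2247:Wed✓ 2248:Fri …(16 more)… 2265:Fri 2266:Sat 2267:Sun 2268:Tue✓ 2269:Wed✓ 2270:Thu 2271:Fri 2272:Sun 2273:Mon 2274:Tue✓ 2275:Wed✓ 2276:Fri 2277:Sat 2278:Sun 2279:Mon
Years with five Wednesdays: 2235, 2240, 2241, 2246, 2247, 2252, 2257, 2258, 2263, 2268, 2269, 2274, 2275 → 13.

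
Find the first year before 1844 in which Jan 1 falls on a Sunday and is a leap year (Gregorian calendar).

1832

Jan 1 advances by 2 weekdays after a leap year and by 1 after a common year.
1844: Jan 1 is Monday (leap).
1843: Sunday
1842: Saturday
1841: Friday
1840: Wednesday (leap)
1839: Tuesday
1838: Monday
1837: Sunday
1836: Friday (leap)
1835: Thursday
1834: Wednesday
1833: Tuesday
1832: Sunday (leap)
1832 begins on a Sunday and is a leap year.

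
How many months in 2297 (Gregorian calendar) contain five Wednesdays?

A month of length L has five Wednesdays iff its first Wednesday is on day ≤ L−28 (so day 1–3 in a 31-day month, 1–2 in a 30-day month, day 1 in a leap February).
Checking each month of 2297: Jan starts Fri (31d); Feb starts Mon (28d); Mar starts Mon (31d) ✓; Apr starts Thu (30d); May starts Sat (31d); Jun starts Tue (30d) ✓; Jul starts Thu (31d); Aug starts Sun (31d); Sep starts Wed (30d) ✓; Oct starts Fri (31d); Nov starts Mon (30d); Dec starts Wed (31d) ✓.
Five-Wednesday months: March, June, September, December → 4.

4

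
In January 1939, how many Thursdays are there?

January 1939 has 31 days and begins on Sunday.
The first Thursday is January 5.
Thursdays fall on 5, 12, 19, 26 — that's 4.

4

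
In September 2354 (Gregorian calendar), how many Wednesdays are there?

September 2354 has 30 days and begins on Wednesday.
The first Wednesday is September 1.
Wednesdays fall on 1, 8, 15, 22, 29 — that's 5.

5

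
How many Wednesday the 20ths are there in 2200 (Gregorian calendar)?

1

Check the 20th of each month of 2200: Jan 20: Mon, Feb 20: Thu, Mar 20: Thu, Apr 20: Sun, May 20: Tue, Jun 20: Fri, Jul 20: Sun, Aug 20: Wed, Sep 20: Sat, Oct 20: Mon, Nov 20: Thu, Dec 20: Sat.
Wednesday occurs in August — 1 month.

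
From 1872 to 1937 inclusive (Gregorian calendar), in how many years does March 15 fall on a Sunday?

10

Track March 15's weekday year by year (advancing +1, or +2 across a Feb 29):
  1872: Fri  1873: Sat (+1)  1874: Sun (+1) ✓  1875: Mon (+1)  1876: Wed (+2)
  1877: Thu (+1)  1878: Fri (+1)  1879: Sat (+1)  1880: Mon (+2)  1881: Tue (+1)
  1882: Wed (+1)  1883: Thu (+1)  1884: Sat (+2)  1885: Sun (+1) ✓  … (38 more years) …
  1924: Sat (+2)  1925: Sun (+1) ✓  1926: Mon (+1)  1927: Tue (+1)  1928: Thu (+2)
  1929: Fri (+1)  1930: Sat (+1)  1931: Sun (+1) ✓  1932: Tue (+2)  1933: Wed (+1)
  1934: Thu (+1)  1935: Fri (+1)  1936: Sun (+2) ✓  1937: Mon (+1)
Sunday years: 1874, 1885, 1891, 1896, 1903, 1908, 1914, 1925, 1931, 1936 — 10 in total.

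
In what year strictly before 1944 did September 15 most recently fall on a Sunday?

1940

From one year to the next, a fixed date's weekday advances by 1, or by 2 when a Feb 29 lies between the two dates.
1944: September 15 is Friday.
1943: Wednesday (−2)
1942: Tuesday (−1)
1941: Monday (−1)
1940: Sunday (−1)
September 15 falls on a Sunday in 1940.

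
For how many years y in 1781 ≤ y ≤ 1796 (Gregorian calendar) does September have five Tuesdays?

September has 30 days; it has five Tuesdays when Tuesday falls among the first (month-length − 28) days — i.e. when September 1 is one of Tuesday/Monday.
September 1 by year: 1781:Sat 1782:Sun 1783:Mon✓ 1784:Wed 1785:Thu 1786:Fri 1787:Sat 1788:Mon✓ 1789:Tue✓ 1790:Wed 1791:Thu 1792:Sat 1793:Sun 1794:Mon✓ 1795:Tue✓ 1796:Thu
Years with five Tuesdays: 1783, 1788, 1789, 1794, 1795 → 5.

5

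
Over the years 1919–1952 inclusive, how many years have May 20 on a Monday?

4

Track May 20's weekday year by year (advancing +1, or +2 across a Feb 29):
  1919: Tue  1920: Thu (+2)  1921: Fri (+1)  1922: Sat (+1)  1923: Sun (+1)
  1924: Tue (+2)  1925: Wed (+1)  1926: Thu (+1)  1927: Fri (+1)  1928: Sun (+2)
  1929: Mon (+1) ✓  1930: Tue (+1)  1931: Wed (+1)  1932: Fri (+2)  … (6 more years) …
  1939: Sat (+1)  1940: Mon (+2) ✓  1941: Tue (+1)  1942: Wed (+1)  1943: Thu (+1)
  1944: Sat (+2)  1945: Sun (+1)  1946: Mon (+1) ✓  1947: Tue (+1)  1948: Thu (+2)
  1949: Fri (+1)  1950: Sat (+1)  1951: Sun (+1)  1952: Tue (+2)
Monday years: 1929, 1935, 1940, 1946 — 4 in total.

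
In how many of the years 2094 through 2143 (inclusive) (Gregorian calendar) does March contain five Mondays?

21

March has 31 days; it has five Mondays when Monday falls among the first (month-length − 28) days — i.e. when March 1 is one of Monday/Sunday/Saturday.
March 1 by year: 2094:Mon✓ 2095:Tue 2096:Thu 2097:Fri 2098:Sat✓ 2099:Sun✓ 2100:Mon✓ 2101:Tue 2102:Wed 2103:Thu 2104:Sat✓ 2105:Sun✓ 2106:Mon✓ 2107:Tue 2108:Thu …(20 more)… 2129:Tue 2130:Wed 2131:Thu 2132:Sat✓ 2133:Sun✓ 2134:Mon✓ 2135:Tue 2136:Thu 2137:Fri 2138:Sat✓ 2139:Sun✓ 2140:Tue 2141:Wed 2142:Thu 2143:Fri
Years with five Mondays: 2094, 2098, 2099, 2100, 2104, 2105, 2106, 2110, 2111, 2116, 2117, 2121, 2122, 2123, 2127, 2128, 2132, 2133, 2134, 2138, 2139 → 21.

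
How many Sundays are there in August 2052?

4

August 2052 has 31 days and begins on Thursday.
The first Sunday is August 4.
Sundays fall on 4, 11, 18, 25 — that's 4.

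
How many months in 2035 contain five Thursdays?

4

A month of length L has five Thursdays iff its first Thursday is on day ≤ L−28 (so day 1–3 in a 31-day month, 1–2 in a 30-day month, day 1 in a leap February).
Checking each month of 2035: Jan starts Mon (31d); Feb starts Thu (28d); Mar starts Thu (31d) ✓; Apr starts Sun (30d); May starts Tue (31d) ✓; Jun starts Fri (30d); Jul starts Sun (31d); Aug starts Wed (31d) ✓; Sep starts Sat (30d); Oct starts Mon (31d); Nov starts Thu (30d) ✓; Dec starts Sat (31d).
Five-Thursday months: March, May, August, November → 4.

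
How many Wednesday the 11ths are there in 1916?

Check the 11th of each month of 1916: Jan 11: Tue, Feb 11: Fri, Mar 11: Sat, Apr 11: Tue, May 11: Thu, Jun 11: Sun, Jul 11: Tue, Aug 11: Fri, Sep 11: Mon, Oct 11: Wed, Nov 11: Sat, Dec 11: Mon.
Wednesday occurs in October — 1 month.

1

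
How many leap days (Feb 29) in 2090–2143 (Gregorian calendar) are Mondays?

Leap years in 2090–2143: 12 of them.
Feb 29 weekday advances by 5 (mod 7) from one leap year to the next four years later (or differs when a century non-leap intervenes).
Leap-day weekdays: 2092:Fri 2096:Wed 2104:Fri 2108:Wed 2112:Mon✓ 2116:Sat 2120:Thu 2124:Tue 2128:Sun 2132:Fri 2136:Wed 2140:Mon✓
Monday: 2112, 2140 → 2.

2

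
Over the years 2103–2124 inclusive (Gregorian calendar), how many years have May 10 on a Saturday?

3

Track May 10's weekday year by year (advancing +1, or +2 across a Feb 29):
  2103: Thu  2104: Sat (+2) ✓  2105: Sun (+1)  2106: Mon (+1)  2107: Tue (+1)
  2108: Thu (+2)  2109: Fri (+1)  2110: Sat (+1) ✓  2111: Sun (+1)  2112: Tue (+2)
  2113: Wed (+1)  2114: Thu (+1)  2115: Fri (+1)  2116: Sun (+2)  2117: Mon (+1)
  2118: Tue (+1)  2119: Wed (+1)  2120: Fri (+2)  2121: Sat (+1) ✓  2122: Sun (+1)
  2123: Mon (+1)  2124: Wed (+2)
Saturday years: 2104, 2110, 2121 — 3 in total.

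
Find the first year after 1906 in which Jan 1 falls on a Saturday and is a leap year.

Jan 1 advances by 2 weekdays after a leap year and by 1 after a common year.
1906: Jan 1 is Monday.
1907: Tuesday
1908: Wednesday (leap)
1909: Friday
1910: Saturday
1911: Sunday
1912: Monday (leap)
1913: Wednesday
1914: Thursday
1915: Friday
1916: Saturday (leap)
1916 begins on a Saturday and is a leap year.

1916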